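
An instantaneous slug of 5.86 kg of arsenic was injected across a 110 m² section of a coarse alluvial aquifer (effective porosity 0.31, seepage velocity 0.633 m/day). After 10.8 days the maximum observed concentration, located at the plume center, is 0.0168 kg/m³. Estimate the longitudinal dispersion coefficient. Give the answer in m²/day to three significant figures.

At the plume center C_max = M/(n_e·A·√(4πDt)), so D = M²/(4πt·(n_e·A·C_max)²).
n_e·A·C_max = 0.31 × 110 × 0.0168 = 0.5729 kg/m.
D = 5.86²/(4π × 10.8 × 0.5729²) = 0.771 m²/day.

0.771 m²/day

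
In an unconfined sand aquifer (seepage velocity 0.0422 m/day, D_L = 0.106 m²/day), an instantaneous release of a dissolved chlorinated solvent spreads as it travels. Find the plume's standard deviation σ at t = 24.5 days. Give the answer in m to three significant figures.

Dispersive spreading gives a Gaussian with σ² = 2Dt; advection only shifts the center.
σ = √(2 × 0.106 × 24.5) = 2.28 m.

2.28 m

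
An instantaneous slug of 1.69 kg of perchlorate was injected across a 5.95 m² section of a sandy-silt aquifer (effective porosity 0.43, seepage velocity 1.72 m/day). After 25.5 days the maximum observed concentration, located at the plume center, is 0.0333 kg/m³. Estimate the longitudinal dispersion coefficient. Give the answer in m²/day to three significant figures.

1.23 m²/day

At the plume center C_max = M/(n_e·A·√(4πDt)), so D = M²/(4πt·(n_e·A·C_max)²).
n_e·A·C_max = 0.43 × 5.95 × 0.0333 = 0.08520 kg/m.
D = 1.69²/(4π × 25.5 × 0.08520²) = 1.23 m²/day.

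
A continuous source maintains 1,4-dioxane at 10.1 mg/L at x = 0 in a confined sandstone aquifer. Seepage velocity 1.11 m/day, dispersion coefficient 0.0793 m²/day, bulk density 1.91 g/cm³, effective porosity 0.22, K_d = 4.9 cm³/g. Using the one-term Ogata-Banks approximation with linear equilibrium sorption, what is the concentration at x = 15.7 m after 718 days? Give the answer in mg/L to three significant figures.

9.56 mg/L

Retardation factor R = 1 + ρ_b·K_d/n = 1 + 1.91 × 4.9/0.22 = 43.54.
Sorption retards both mechanisms: v_R = v/R = 0.02549 m/day, D_R = D/R = 0.001821 m²/day.
v_R·t = 0.02549 × 718 = 18.30182 m; 2√(D_R t) = 2.287 m; argument = (15.7 − 18.30182)/2.287 = -1.138.
C = C₀ × ½·erfc(-1.138) = 10.1 × 0.9462 = 9.56 mg/L.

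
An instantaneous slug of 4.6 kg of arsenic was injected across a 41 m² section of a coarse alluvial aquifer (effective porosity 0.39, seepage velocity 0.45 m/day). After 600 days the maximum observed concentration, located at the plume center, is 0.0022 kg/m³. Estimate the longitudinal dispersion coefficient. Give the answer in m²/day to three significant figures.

At the plume center C_max = M/(n_e·A·√(4πDt)), so D = M²/(4πt·(n_e·A·C_max)²).
n_e·A·C_max = 0.39 × 41 × 0.0022 = 0.03518 kg/m.
D = 4.6²/(4π × 600 × 0.03518²) = 2.27 m²/day.

2.27 m²/day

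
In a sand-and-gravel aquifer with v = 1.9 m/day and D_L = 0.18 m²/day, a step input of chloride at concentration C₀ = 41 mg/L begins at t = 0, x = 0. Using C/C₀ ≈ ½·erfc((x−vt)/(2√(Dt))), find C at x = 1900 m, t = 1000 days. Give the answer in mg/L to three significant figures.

For a continuous step input, C/C₀ ≈ ½·erfc((x−vt)/(2√(Dt))).
vt = 1.9 × 1000 = 1900 m and 2√(Dt) = 2√(0.18 × 1000) = 26.83 m.
Argument (x−vt)/(2√(Dt)) = (1900 − 1900)/26.83 = 0; ½·erfc(0) = 0.5000.
C = 41 × 0.5000 = 20.5 mg/L.

20.5 mg/L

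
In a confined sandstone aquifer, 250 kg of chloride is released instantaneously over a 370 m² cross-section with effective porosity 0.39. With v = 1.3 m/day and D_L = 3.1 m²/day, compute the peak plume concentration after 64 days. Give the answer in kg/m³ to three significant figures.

0.0347 kg/m³

The peak of an instantaneous 1D plume sits at x = vt; there the Gaussian factor is 1 and C_max = M/(n_e·A·√(4πDt)), where n_e·A is the pore area the mass is dissolved in.
√(4πDt) = √(4π × 3.1 × 64) = 49.93 m, so C_max = 250/(0.39 × 370 × 49.93) = 0.0347 kg/m³.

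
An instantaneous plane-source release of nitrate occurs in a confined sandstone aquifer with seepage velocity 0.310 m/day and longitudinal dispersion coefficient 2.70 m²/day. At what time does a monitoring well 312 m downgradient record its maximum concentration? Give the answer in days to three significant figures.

For the 1D instantaneous-source solution, setting ∂C/∂t = 0 at fixed x gives v²t² + 2Dt − x² = 0, so t = (√(D² + v²x²) − D)/v².
√(D² + v²x²) = √(2.70² + 0.310² × 312²) = 96.76; v² = 0.0961.
t = (96.76 − 2.70)/0.0961 = 979 days (vs. the pure-advection estimate x/v = 1010 d).

979 days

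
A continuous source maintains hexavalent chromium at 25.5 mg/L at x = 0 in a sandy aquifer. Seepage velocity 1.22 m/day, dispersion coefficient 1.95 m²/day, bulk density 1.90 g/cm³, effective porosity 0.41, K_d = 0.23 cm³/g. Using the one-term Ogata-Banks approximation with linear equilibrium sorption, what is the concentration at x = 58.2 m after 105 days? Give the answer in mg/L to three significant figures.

15.5 mg/L

Retardation factor R = 1 + ρ_b·K_d/n = 1 + 1.90 × 0.23/0.41 = 2.066.
Sorption retards both mechanisms: v_R = v/R = 0.5905 m/day, D_R = D/R = 0.9439 m²/day.
v_R·t = 0.5905 × 105 = 62.0025 m; 2√(D_R t) = 19.91 m; argument = (58.2 − 62.0025)/19.91 = -0.1910.
C = C₀ × ½·erfc(-0.1910) = 25.5 × 0.6065 = 15.5 mg/L.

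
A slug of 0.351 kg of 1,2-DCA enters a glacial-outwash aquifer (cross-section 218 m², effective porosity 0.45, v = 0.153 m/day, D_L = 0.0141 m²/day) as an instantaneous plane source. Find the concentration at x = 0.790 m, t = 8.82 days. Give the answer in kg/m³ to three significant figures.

0.00153 kg/m³

For an instantaneous plane source, C(x,t) = M/(n_e·A·√(4πDt)) · exp(−(x−vt)²/(4Dt)), with n_e·A the pore (flow) area.
Plume center vt = 0.153 × 8.82 = 1.34946 m, so the well at 0.790 m is 0.55946 m upgradient of the peak.
√(4πDt) = 1.250 m, giving peak height M/(n_e·A·√(4πDt)) = 0.351/(0.45 × 218 × 1.250) = 0.002862 kg/m³.
(x−vt)²/(4Dt) = (-0.55946)²/(4 × 0.0141 × 8.82) = 0.6292; exp(−0.6292) = 0.5330.
C = 0.002862 × 0.5330 = 0.00153 kg/m³.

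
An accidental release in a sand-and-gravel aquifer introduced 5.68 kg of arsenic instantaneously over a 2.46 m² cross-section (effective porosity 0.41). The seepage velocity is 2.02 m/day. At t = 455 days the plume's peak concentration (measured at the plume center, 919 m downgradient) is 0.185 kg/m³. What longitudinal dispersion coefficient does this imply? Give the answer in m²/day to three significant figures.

At the plume center C_max = M/(n_e·A·√(4πDt)), so D = M²/(4πt·(n_e·A·C_max)²).
n_e·A·C_max = 0.41 × 2.46 × 0.185 = 0.1866 kg/m.
D = 5.68²/(4π × 455 × 0.1866²) = 0.162 m²/day.

0.162 m²/day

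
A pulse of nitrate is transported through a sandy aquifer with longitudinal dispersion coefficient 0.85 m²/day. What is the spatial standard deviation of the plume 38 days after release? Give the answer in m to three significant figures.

Dispersive spreading gives a Gaussian with σ² = 2Dt; advection only shifts the center.
σ = √(2 × 0.85 × 38) = 8.04 m.

8.04 m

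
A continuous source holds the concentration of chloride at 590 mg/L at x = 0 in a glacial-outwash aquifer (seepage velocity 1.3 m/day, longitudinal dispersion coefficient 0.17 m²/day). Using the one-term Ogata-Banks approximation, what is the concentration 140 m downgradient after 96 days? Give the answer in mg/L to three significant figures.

For a continuous step input, C/C₀ ≈ ½·erfc((x−vt)/(2√(Dt))).
vt = 1.3 × 96 = 124.8 m and 2√(Dt) = 2√(0.17 × 96) = 8.080 m.
Argument (x−vt)/(2√(Dt)) = (140 − 124.8)/8.080 = 1.881; ½·erfc(1.881) = 0.003905.
C = 590 × 0.003905 = 2.30 mg/L.

2.30 mg/L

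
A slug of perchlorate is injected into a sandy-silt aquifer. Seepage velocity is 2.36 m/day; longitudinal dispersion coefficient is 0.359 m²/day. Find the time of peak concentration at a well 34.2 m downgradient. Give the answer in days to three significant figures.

For the 1D instantaneous-source solution, setting ∂C/∂t = 0 at fixed x gives v²t² + 2Dt − x² = 0, so t = (√(D² + v²x²) − D)/v².
√(D² + v²x²) = √(0.359² + 2.36² × 34.2²) = 80.71; v² = 5.5696.
t = (80.71 − 0.359)/5.5696 = 14.4 days (vs. the pure-advection estimate x/v = 14.5 d).

14.4 days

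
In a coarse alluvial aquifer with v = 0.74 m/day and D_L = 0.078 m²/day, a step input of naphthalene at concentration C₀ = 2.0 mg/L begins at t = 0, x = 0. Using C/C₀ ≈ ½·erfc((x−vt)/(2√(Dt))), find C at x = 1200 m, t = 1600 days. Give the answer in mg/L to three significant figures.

For a continuous step input, C/C₀ ≈ ½·erfc((x−vt)/(2√(Dt))).
vt = 0.74 × 1600 = 1184 m and 2√(Dt) = 2√(0.078 × 1600) = 22.34 m.
Argument (x−vt)/(2√(Dt)) = (1200 − 1184)/22.34 = 0.7162; ½·erfc(0.7162) = 0.1556.
C = 2.0 × 0.1556 = 0.311 mg/L.

0.311 mg/L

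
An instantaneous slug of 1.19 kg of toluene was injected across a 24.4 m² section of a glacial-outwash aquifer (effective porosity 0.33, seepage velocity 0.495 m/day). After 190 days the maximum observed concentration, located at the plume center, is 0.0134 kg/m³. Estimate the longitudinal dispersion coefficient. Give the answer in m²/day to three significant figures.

0.0509 m²/day

At the plume center C_max = M/(n_e·A·√(4πDt)), so D = M²/(4πt·(n_e·A·C_max)²).
n_e·A·C_max = 0.33 × 24.4 × 0.0134 = 0.1079 kg/m.
D = 1.19²/(4π × 190 × 0.1079²) = 0.0509 m²/day.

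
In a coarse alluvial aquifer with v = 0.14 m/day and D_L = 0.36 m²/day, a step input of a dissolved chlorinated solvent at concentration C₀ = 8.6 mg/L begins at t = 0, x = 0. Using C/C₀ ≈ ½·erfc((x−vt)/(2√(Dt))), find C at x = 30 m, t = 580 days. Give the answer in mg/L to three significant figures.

8.55 mg/L

For a continuous step input, C/C₀ ≈ ½·erfc((x−vt)/(2√(Dt))).
vt = 0.14 × 580 = 81.2 m and 2√(Dt) = 2√(0.36 × 580) = 28.90 m.
Argument (x−vt)/(2√(Dt)) = (30 − 81.2)/28.90 = -1.772; ½·erfc(-1.772) = 0.9939.
C = 8.6 × 0.9939 = 8.55 mg/L.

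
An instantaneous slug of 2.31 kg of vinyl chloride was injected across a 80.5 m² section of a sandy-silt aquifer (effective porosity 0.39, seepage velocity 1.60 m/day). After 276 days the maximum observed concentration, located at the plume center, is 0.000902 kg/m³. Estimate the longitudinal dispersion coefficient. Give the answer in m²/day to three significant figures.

At the plume center C_max = M/(n_e·A·√(4πDt)), so D = M²/(4πt·(n_e·A·C_max)²).
n_e·A·C_max = 0.39 × 80.5 × 0.000902 = 0.02832 kg/m.
D = 2.31²/(4π × 276 × 0.02832²) = 1.92 m²/day.

1.92 m²/day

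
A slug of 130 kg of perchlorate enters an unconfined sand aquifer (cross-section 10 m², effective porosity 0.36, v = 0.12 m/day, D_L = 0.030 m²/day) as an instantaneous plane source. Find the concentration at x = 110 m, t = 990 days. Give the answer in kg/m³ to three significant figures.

For an instantaneous plane source, C(x,t) = M/(n_e·A·√(4πDt)) · exp(−(x−vt)²/(4Dt)), with n_e·A the pore (flow) area.
Plume center vt = 0.12 × 990 = 118.8 m, so the well at 110 m is 8.8 m upgradient of the peak.
√(4πDt) = 19.32 m, giving peak height M/(n_e·A·√(4πDt)) = 130/(0.36 × 10 × 19.32) = 1.869 kg/m³.
(x−vt)²/(4Dt) = (-8.8)²/(4 × 0.030 × 990) = 0.6519; exp(−0.6519) = 0.5211.
C = 1.869 × 0.5211 = 0.974 kg/m³.

0.974 kg/m³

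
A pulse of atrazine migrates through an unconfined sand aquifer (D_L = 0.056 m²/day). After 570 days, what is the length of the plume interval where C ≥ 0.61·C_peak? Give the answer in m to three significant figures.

15.9 m

The plume is Gaussian with σ = √(2Dt) = √(2 × 0.056 × 570) = 7.990 m.
C/C_peak = exp(−Δx²/(2σ²)) = 0.61 ⇒ Δx = σ·√(−2 ln 0.61) = 7.990 × 0.9943 = 7.944 m.
Width = 2Δx = 15.9 m.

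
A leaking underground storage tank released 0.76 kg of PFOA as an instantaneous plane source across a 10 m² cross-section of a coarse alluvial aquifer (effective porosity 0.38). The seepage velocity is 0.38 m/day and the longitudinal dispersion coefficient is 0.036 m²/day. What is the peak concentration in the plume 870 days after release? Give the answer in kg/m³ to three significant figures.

The peak of an instantaneous 1D plume sits at x = vt; there the Gaussian factor is 1 and C_max = M/(n_e·A·√(4πDt)), where n_e·A is the pore area the mass is dissolved in.
√(4πDt) = √(4π × 0.036 × 870) = 19.84 m, so C_max = 0.76/(0.38 × 10 × 19.84) = 0.0101 kg/m³.

0.0101 kg/m³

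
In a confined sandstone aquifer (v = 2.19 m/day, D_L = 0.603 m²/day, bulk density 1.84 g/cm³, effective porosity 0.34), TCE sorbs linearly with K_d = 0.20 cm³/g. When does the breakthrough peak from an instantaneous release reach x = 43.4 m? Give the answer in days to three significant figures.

41.0 days

Retardation factor R = 1 + ρ_b·K_d/n = 1 + 1.84 × 0.20/0.34 = 2.082.
Sorption retards both mechanisms: v_R = v/R = 1.052 m/day, D_R = D/R = 0.2896 m²/day.
Peak time from v_R²t² + 2D_R t − x² = 0: t = (√(D_R² + v_R²x²) − D_R)/v_R².
√(D_R² + v_R²x²) = √(0.2896² + 1.052² × 43.4²) = 45.66; v_R² = 1.107.
t = (45.66 − 0.2896)/1.107 = 41.0 days.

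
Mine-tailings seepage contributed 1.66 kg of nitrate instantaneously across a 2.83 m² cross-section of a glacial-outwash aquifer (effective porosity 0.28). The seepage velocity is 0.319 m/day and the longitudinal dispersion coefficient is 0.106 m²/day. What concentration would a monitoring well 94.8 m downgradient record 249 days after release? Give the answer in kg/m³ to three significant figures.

0.0123 kg/m³

For an instantaneous plane source, C(x,t) = M/(n_e·A·√(4πDt)) · exp(−(x−vt)²/(4Dt)), with n_e·A the pore (flow) area.
Plume center vt = 0.319 × 249 = 79.431 m, so the well at 94.8 m is 15.369 m downgradient of the peak.
√(4πDt) = 18.21 m, giving peak height M/(n_e·A·√(4πDt)) = 1.66/(0.28 × 2.83 × 18.21) = 0.1150 kg/m³.
(x−vt)²/(4Dt) = (15.369)²/(4 × 0.106 × 249) = 2.237; exp(−2.237) = 0.1068.
C = 0.1150 × 0.1068 = 0.0123 kg/m³.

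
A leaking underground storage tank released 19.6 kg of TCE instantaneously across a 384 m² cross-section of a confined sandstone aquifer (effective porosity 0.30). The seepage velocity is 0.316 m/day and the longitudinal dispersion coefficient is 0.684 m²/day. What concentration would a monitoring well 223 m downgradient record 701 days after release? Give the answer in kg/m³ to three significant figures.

0.00219 kg/m³

For an instantaneous plane source, C(x,t) = M/(n_e·A·√(4πDt)) · exp(−(x−vt)²/(4Dt)), with n_e·A the pore (flow) area.
Plume center vt = 0.316 × 701 = 221.516 m, so the well at 223 m is 1.484 m downgradient of the peak.
√(4πDt) = 77.62 m, giving peak height M/(n_e·A·√(4πDt)) = 19.6/(0.30 × 384 × 77.62) = 0.002192 kg/m³.
(x−vt)²/(4Dt) = (1.484)²/(4 × 0.684 × 701) = 0.001148; exp(−0.001148) = 0.9989.
C = 0.002192 × 0.9989 = 0.00219 kg/m³.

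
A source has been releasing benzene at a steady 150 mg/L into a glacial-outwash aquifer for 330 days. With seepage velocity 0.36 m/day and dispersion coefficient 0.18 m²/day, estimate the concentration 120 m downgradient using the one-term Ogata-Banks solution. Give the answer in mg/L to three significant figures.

68.4 mg/L

For a continuous step input, C/C₀ ≈ ½·erfc((x−vt)/(2√(Dt))).
vt = 0.36 × 330 = 118.8 m and 2√(Dt) = 2√(0.18 × 330) = 15.41 m.
Argument (x−vt)/(2√(Dt)) = (120 − 118.8)/15.41 = 0.07787; ½·erfc(0.07787) = 0.4562.
C = 150 × 0.4562 = 68.4 mg/L.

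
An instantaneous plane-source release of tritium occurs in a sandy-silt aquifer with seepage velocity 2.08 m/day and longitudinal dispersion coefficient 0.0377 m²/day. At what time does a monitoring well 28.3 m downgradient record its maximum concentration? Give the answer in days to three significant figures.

For the 1D instantaneous-source solution, setting ∂C/∂t = 0 at fixed x gives v²t² + 2Dt − x² = 0, so t = (√(D² + v²x²) − D)/v².
√(D² + v²x²) = √(0.0377² + 2.08² × 28.3²) = 58.86; v² = 4.3264.
t = (58.86 − 0.0377)/4.3264 = 13.6 days (vs. the pure-advection estimate x/v = 13.6 d).

13.6 days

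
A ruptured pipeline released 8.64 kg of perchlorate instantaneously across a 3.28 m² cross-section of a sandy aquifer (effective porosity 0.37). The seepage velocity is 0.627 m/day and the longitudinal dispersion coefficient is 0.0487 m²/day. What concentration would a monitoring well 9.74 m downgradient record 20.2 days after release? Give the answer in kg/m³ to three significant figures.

For an instantaneous plane source, C(x,t) = M/(n_e·A·√(4πDt)) · exp(−(x−vt)²/(4Dt)), with n_e·A the pore (flow) area.
Plume center vt = 0.627 × 20.2 = 12.6654 m, so the well at 9.74 m is 2.9254 m upgradient of the peak.
√(4πDt) = 3.516 m, giving peak height M/(n_e·A·√(4πDt)) = 8.64/(0.37 × 3.28 × 3.516) = 2.025 kg/m³.
(x−vt)²/(4Dt) = (-2.9254)²/(4 × 0.0487 × 20.2) = 2.175; exp(−2.175) = 0.1136.
C = 2.025 × 0.1136 = 0.230 kg/m³.

0.230 kg/m³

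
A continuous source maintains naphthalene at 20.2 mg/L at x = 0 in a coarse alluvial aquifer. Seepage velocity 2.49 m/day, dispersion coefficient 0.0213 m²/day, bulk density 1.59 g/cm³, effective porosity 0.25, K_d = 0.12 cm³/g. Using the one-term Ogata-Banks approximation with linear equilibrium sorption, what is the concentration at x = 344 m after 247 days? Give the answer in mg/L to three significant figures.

19.7 mg/L

Retardation factor R = 1 + ρ_b·K_d/n = 1 + 1.59 × 0.12/0.25 = 1.763.
Sorption retards both mechanisms: v_R = v/R = 1.412 m/day, D_R = D/R = 0.01208 m²/day.
v_R·t = 1.412 × 247 = 348.764 m; 2√(D_R t) = 3.455 m; argument = (344 − 348.764)/3.455 = -1.379.
C = C₀ × ½·erfc(-1.379) = 20.2 × 0.9744 = 19.7 mg/L.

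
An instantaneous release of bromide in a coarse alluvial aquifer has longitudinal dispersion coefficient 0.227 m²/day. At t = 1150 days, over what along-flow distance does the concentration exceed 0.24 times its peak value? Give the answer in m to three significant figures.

77.2 m

The plume is Gaussian with σ = √(2Dt) = √(2 × 0.227 × 1150) = 22.85 m.
C/C_peak = exp(−Δx²/(2σ²)) = 0.24 ⇒ Δx = σ·√(−2 ln 0.24) = 22.85 × 1.689 = 38.59 m.
Width = 2Δx = 77.2 m.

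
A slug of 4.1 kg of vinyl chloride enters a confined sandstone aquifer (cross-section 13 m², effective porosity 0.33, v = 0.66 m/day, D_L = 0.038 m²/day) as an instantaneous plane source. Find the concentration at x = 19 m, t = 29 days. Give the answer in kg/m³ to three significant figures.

0.256 kg/m³

For an instantaneous plane source, C(x,t) = M/(n_e·A·√(4πDt)) · exp(−(x−vt)²/(4Dt)), with n_e·A the pore (flow) area.
Plume center vt = 0.66 × 29 = 19.14 m, so the well at 19 m is 0.14 m upgradient of the peak.
√(4πDt) = 3.721 m, giving peak height M/(n_e·A·√(4πDt)) = 4.1/(0.33 × 13 × 3.721) = 0.2568 kg/m³.
(x−vt)²/(4Dt) = (-0.14)²/(4 × 0.038 × 29) = 0.004446; exp(−0.004446) = 0.9956.
C = 0.2568 × 0.9956 = 0.256 kg/m³.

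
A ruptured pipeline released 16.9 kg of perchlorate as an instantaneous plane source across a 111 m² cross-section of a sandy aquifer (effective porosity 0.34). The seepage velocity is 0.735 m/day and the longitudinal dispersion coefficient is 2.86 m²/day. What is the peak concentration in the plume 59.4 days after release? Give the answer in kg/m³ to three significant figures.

0.00969 kg/m³

The peak of an instantaneous 1D plume sits at x = vt; there the Gaussian factor is 1 and C_max = M/(n_e·A·√(4πDt)), where n_e·A is the pore area the mass is dissolved in.
√(4πDt) = √(4π × 2.86 × 59.4) = 46.20 m, so C_max = 16.9/(0.34 × 111 × 46.20) = 0.00969 kg/m³.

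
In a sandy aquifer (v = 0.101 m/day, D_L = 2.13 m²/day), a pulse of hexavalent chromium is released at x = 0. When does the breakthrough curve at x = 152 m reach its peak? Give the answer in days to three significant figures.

For the 1D instantaneous-source solution, setting ∂C/∂t = 0 at fixed x gives v²t² + 2Dt − x² = 0, so t = (√(D² + v²x²) − D)/v².
√(D² + v²x²) = √(2.13² + 0.101² × 152²) = 15.50; v² = 0.010201.
t = (15.50 − 2.13)/0.010201 = 1310 days (vs. the pure-advection estimate x/v = 1500 d).

1310 days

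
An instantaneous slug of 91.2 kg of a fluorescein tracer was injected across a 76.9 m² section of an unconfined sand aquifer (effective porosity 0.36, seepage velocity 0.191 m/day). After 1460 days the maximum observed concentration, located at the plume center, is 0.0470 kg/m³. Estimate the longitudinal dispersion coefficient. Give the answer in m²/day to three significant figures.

0.268 m²/day

At the plume center C_max = M/(n_e·A·√(4πDt)), so D = M²/(4πt·(n_e·A·C_max)²).
n_e·A·C_max = 0.36 × 76.9 × 0.0470 = 1.301 kg/m.
D = 91.2²/(4π × 1460 × 1.301²) = 0.268 m²/day.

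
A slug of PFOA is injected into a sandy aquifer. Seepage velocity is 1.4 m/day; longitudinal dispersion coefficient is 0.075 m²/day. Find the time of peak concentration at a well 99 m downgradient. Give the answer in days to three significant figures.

For the 1D instantaneous-source solution, setting ∂C/∂t = 0 at fixed x gives v²t² + 2Dt − x² = 0, so t = (√(D² + v²x²) − D)/v².
√(D² + v²x²) = √(0.075² + 1.4² × 99²) = 138.6; v² = 1.96.
t = (138.6 − 0.075)/1.96 = 70.7 days (vs. the pure-advection estimate x/v = 70.7 d).

70.7 days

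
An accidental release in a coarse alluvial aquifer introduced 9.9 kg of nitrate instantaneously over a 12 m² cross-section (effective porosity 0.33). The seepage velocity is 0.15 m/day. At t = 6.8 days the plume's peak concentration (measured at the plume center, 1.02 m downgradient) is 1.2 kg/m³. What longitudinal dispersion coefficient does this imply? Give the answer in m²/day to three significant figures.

0.0508 m²/day

At the plume center C_max = M/(n_e·A·√(4πDt)), so D = M²/(4πt·(n_e·A·C_max)²).
n_e·A·C_max = 0.33 × 12 × 1.2 = 4.752 kg/m.
D = 9.9²/(4π × 6.8 × 4.752²) = 0.0508 m²/day.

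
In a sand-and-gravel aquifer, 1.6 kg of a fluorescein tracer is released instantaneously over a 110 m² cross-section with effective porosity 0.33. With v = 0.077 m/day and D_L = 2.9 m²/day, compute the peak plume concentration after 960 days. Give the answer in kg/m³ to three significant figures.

0.000236 kg/m³

The peak of an instantaneous 1D plume sits at x = vt; there the Gaussian factor is 1 and C_max = M/(n_e·A·√(4πDt)), where n_e·A is the pore area the mass is dissolved in.
√(4πDt) = √(4π × 2.9 × 960) = 187.0 m, so C_max = 1.6/(0.33 × 110 × 187.0) = 0.000236 kg/m³.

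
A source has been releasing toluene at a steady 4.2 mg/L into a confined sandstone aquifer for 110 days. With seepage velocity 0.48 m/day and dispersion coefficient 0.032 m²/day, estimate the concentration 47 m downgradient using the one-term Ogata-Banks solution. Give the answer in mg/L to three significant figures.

4.14 mg/L

For a continuous step input, C/C₀ ≈ ½·erfc((x−vt)/(2√(Dt))).
vt = 0.48 × 110 = 52.8 m and 2√(Dt) = 2√(0.032 × 110) = 3.752 m.
Argument (x−vt)/(2√(Dt)) = (47 − 52.8)/3.752 = -1.546; ½·erfc(-1.546) = 0.9856.
C = 4.2 × 0.9856 = 4.14 mg/L.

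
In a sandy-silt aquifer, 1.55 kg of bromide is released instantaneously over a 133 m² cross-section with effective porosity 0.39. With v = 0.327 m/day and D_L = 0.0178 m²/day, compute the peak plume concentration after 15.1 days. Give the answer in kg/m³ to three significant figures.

0.0163 kg/m³

The peak of an instantaneous 1D plume sits at x = vt; there the Gaussian factor is 1 and C_max = M/(n_e·A·√(4πDt)), where n_e·A is the pore area the mass is dissolved in.
√(4πDt) = √(4π × 0.0178 × 15.1) = 1.838 m, so C_max = 1.55/(0.39 × 133 × 1.838) = 0.0163 kg/m³.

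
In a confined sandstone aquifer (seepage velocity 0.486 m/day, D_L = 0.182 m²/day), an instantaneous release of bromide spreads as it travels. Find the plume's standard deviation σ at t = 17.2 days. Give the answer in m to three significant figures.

2.50 m

Dispersive spreading gives a Gaussian with σ² = 2Dt; advection only shifts the center.
σ = √(2 × 0.182 × 17.2) = 2.50 m.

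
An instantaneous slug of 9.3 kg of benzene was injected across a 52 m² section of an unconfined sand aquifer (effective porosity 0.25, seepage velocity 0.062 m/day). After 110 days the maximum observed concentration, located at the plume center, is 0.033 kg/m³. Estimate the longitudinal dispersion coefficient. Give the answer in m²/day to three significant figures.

At the plume center C_max = M/(n_e·A·√(4πDt)), so D = M²/(4πt·(n_e·A·C_max)²).
n_e·A·C_max = 0.25 × 52 × 0.033 = 0.4290 kg/m.
D = 9.3²/(4π × 110 × 0.4290²) = 0.340 m²/day.

0.340 m²/day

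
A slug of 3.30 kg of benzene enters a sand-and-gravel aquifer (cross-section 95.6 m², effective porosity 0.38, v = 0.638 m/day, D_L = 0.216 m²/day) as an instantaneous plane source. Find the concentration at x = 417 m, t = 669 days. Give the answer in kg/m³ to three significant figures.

0.00180 kg/m³

For an instantaneous plane source, C(x,t) = M/(n_e·A·√(4πDt)) · exp(−(x−vt)²/(4Dt)), with n_e·A the pore (flow) area.
Plume center vt = 0.638 × 669 = 426.822 m, so the well at 417 m is 9.822 m upgradient of the peak.
√(4πDt) = 42.61 m, giving peak height M/(n_e·A·√(4πDt)) = 3.30/(0.38 × 95.6 × 42.61) = 0.002132 kg/m³.
(x−vt)²/(4Dt) = (-9.822)²/(4 × 0.216 × 669) = 0.1669; exp(−0.1669) = 0.8463.
C = 0.002132 × 0.8463 = 0.00180 kg/m³.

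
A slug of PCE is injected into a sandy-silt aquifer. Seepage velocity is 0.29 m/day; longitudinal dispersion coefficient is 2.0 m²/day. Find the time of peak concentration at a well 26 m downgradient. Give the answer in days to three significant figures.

69.0 days

For the 1D instantaneous-source solution, setting ∂C/∂t = 0 at fixed x gives v²t² + 2Dt − x² = 0, so t = (√(D² + v²x²) − D)/v².
√(D² + v²x²) = √(2.0² + 0.29² × 26²) = 7.801; v² = 0.0841.
t = (7.801 − 2.0)/0.0841 = 69.0 days (vs. the pure-advection estimate x/v = 89.7 d).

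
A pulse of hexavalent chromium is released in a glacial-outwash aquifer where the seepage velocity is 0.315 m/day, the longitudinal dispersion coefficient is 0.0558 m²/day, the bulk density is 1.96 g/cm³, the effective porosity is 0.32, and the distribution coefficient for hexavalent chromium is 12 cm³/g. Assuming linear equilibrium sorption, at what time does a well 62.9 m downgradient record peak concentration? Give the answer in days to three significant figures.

14800 days

Retardation factor R = 1 + ρ_b·K_d/n = 1 + 1.96 × 12/0.32 = 74.50.
Sorption retards both mechanisms: v_R = v/R = 0.004228 m/day, D_R = D/R = 0.0007490 m²/day.
Peak time from v_R²t² + 2D_R t − x² = 0: t = (√(D_R² + v_R²x²) − D_R)/v_R².
√(D_R² + v_R²x²) = √(0.0007490² + 0.004228² × 62.9²) = 0.2659; v_R² = 1.788e-05.
t = (0.2659 − 0.0007490)/1.788e-05 = 14800 days.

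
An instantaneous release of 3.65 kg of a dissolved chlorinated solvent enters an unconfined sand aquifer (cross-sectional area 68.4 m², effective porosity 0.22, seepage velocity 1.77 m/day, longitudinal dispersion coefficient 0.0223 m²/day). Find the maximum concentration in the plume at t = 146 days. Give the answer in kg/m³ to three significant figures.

The peak of an instantaneous 1D plume sits at x = vt; there the Gaussian factor is 1 and C_max = M/(n_e·A·√(4πDt)), where n_e·A is the pore area the mass is dissolved in.
√(4πDt) = √(4π × 0.0223 × 146) = 6.396 m, so C_max = 3.65/(0.22 × 68.4 × 6.396) = 0.0379 kg/m³.

0.0379 kg/m³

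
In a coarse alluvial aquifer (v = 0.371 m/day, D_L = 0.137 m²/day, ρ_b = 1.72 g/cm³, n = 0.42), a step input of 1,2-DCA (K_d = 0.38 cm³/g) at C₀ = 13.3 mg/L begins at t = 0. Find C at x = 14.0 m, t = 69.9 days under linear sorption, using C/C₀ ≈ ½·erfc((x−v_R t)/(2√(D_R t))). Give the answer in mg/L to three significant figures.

Retardation factor R = 1 + ρ_b·K_d/n = 1 + 1.72 × 0.38/0.42 = 2.556.
Sorption retards both mechanisms: v_R = v/R = 0.1451 m/day, D_R = D/R = 0.05360 m²/day.
v_R·t = 0.1451 × 69.9 = 10.14249 m; 2√(D_R t) = 3.871 m; argument = (14.0 − 10.14249)/3.871 = 0.9965.
C = C₀ × ½·erfc(0.9965) = 13.3 × 0.07938 = 1.06 mg/L.

1.06 mg/L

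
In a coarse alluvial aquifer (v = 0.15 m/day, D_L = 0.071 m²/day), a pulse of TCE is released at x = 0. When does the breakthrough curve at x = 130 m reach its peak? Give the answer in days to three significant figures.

For the 1D instantaneous-source solution, setting ∂C/∂t = 0 at fixed x gives v²t² + 2Dt − x² = 0, so t = (√(D² + v²x²) − D)/v².
√(D² + v²x²) = √(0.071² + 0.15² × 130²) = 19.50; v² = 0.0225.
t = (19.50 − 0.071)/0.0225 = 864 days (vs. the pure-advection estimate x/v = 867 d).

864 days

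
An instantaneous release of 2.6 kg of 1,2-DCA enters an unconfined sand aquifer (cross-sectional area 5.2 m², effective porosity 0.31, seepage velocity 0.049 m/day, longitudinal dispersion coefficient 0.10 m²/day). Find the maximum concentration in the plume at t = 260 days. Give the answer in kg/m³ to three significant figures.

0.0892 kg/m³

The peak of an instantaneous 1D plume sits at x = vt; there the Gaussian factor is 1 and C_max = M/(n_e·A·√(4πDt)), where n_e·A is the pore area the mass is dissolved in.
√(4πDt) = √(4π × 0.10 × 260) = 18.08 m, so C_max = 2.6/(0.31 × 5.2 × 18.08) = 0.0892 kg/m³.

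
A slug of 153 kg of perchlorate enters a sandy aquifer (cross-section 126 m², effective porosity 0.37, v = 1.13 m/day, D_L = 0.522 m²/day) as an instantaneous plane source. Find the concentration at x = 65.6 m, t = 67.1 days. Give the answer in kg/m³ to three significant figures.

0.0742 kg/m³

For an instantaneous plane source, C(x,t) = M/(n_e·A·√(4πDt)) · exp(−(x−vt)²/(4Dt)), with n_e·A the pore (flow) area.
Plume center vt = 1.13 × 67.1 = 75.823 m, so the well at 65.6 m is 10.223 m upgradient of the peak.
√(4πDt) = 20.98 m, giving peak height M/(n_e·A·√(4πDt)) = 153/(0.37 × 126 × 20.98) = 0.1564 kg/m³.
(x−vt)²/(4Dt) = (-10.223)²/(4 × 0.522 × 67.1) = 0.7459; exp(−0.7459) = 0.4743.
C = 0.1564 × 0.4743 = 0.0742 kg/m³.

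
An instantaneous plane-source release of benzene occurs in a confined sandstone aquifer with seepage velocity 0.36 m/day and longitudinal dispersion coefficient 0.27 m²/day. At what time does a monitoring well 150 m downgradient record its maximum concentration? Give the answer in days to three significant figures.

415 days

For the 1D instantaneous-source solution, setting ∂C/∂t = 0 at fixed x gives v²t² + 2Dt − x² = 0, so t = (√(D² + v²x²) − D)/v².
√(D² + v²x²) = √(0.27² + 0.36² × 150²) = 54.00; v² = 0.1296.
t = (54.00 − 0.27)/0.1296 = 415 days (vs. the pure-advection estimate x/v = 417 d).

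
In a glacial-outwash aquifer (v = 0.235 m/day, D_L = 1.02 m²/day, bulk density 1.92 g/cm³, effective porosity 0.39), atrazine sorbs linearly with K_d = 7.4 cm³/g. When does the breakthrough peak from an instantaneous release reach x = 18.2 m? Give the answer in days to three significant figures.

Retardation factor R = 1 + ρ_b·K_d/n = 1 + 1.92 × 7.4/0.39 = 37.43.
Sorption retards both mechanisms: v_R = v/R = 0.006278 m/day, D_R = D/R = 0.02725 m²/day.
Peak time from v_R²t² + 2D_R t − x² = 0: t = (√(D_R² + v_R²x²) − D_R)/v_R².
√(D_R² + v_R²x²) = √(0.02725² + 0.006278² × 18.2²) = 0.1175; v_R² = 3.941e-05.
t = (0.1175 − 0.02725)/3.941e-05 = 2290 days.

2290 days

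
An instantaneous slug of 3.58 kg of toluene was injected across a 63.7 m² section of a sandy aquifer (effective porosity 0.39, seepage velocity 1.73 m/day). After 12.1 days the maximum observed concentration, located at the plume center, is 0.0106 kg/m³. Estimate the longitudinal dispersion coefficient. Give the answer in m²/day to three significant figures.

At the plume center C_max = M/(n_e·A·√(4πDt)), so D = M²/(4πt·(n_e·A·C_max)²).
n_e·A·C_max = 0.39 × 63.7 × 0.0106 = 0.2633 kg/m.
D = 3.58²/(4π × 12.1 × 0.2633²) = 1.22 m²/day.

1.22 m²/day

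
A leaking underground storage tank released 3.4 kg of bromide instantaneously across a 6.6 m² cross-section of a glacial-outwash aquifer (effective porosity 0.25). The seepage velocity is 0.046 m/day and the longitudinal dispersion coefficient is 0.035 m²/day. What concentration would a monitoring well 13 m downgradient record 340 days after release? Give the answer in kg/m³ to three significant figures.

0.146 kg/m³

For an instantaneous plane source, C(x,t) = M/(n_e·A·√(4πDt)) · exp(−(x−vt)²/(4Dt)), with n_e·A the pore (flow) area.
Plume center vt = 0.046 × 340 = 15.64 m, so the well at 13 m is 2.64 m upgradient of the peak.
√(4πDt) = 12.23 m, giving peak height M/(n_e·A·√(4πDt)) = 3.4/(0.25 × 6.6 × 12.23) = 0.1685 kg/m³.
(x−vt)²/(4Dt) = (-2.64)²/(4 × 0.035 × 340) = 0.1464; exp(−0.1464) = 0.8638.
C = 0.1685 × 0.8638 = 0.146 kg/m³.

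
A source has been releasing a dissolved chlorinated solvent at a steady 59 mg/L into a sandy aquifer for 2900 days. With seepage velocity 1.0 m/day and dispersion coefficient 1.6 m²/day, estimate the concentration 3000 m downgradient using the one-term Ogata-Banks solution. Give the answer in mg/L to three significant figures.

8.83 mg/L

For a continuous step input, C/C₀ ≈ ½·erfc((x−vt)/(2√(Dt))).
vt = 1.0 × 2900 = 2900 m and 2√(Dt) = 2√(1.6 × 2900) = 136.2 m.
Argument (x−vt)/(2√(Dt)) = (3000 − 2900)/136.2 = 0.7342; ½·erfc(0.7342) = 0.1496.
C = 59 × 0.1496 = 8.83 mg/L.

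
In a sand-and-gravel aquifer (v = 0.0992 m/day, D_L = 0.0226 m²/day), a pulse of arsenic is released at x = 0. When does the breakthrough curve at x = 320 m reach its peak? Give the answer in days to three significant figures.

3220 days

For the 1D instantaneous-source solution, setting ∂C/∂t = 0 at fixed x gives v²t² + 2Dt − x² = 0, so t = (√(D² + v²x²) − D)/v².
√(D² + v²x²) = √(0.0226² + 0.0992² × 320²) = 31.74; v² = 0.00984064.
t = (31.74 − 0.0226)/0.00984064 = 3220 days (vs. the pure-advection estimate x/v = 3230 d).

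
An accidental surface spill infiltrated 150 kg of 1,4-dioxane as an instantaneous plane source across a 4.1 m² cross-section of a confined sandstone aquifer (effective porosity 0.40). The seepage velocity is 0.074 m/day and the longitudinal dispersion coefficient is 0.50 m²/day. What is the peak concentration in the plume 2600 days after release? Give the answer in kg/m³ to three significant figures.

The peak of an instantaneous 1D plume sits at x = vt; there the Gaussian factor is 1 and C_max = M/(n_e·A·√(4πDt)), where n_e·A is the pore area the mass is dissolved in.
√(4πDt) = √(4π × 0.50 × 2600) = 127.8 m, so C_max = 150/(0.40 × 4.1 × 127.8) = 0.716 kg/m³.

0.716 kg/m³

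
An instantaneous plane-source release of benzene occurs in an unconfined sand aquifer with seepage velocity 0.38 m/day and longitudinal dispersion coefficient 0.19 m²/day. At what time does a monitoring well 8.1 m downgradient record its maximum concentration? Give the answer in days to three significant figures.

20.0 days

For the 1D instantaneous-source solution, setting ∂C/∂t = 0 at fixed x gives v²t² + 2Dt − x² = 0, so t = (√(D² + v²x²) − D)/v².
√(D² + v²x²) = √(0.19² + 0.38² × 8.1²) = 3.084; v² = 0.1444.
t = (3.084 − 0.19)/0.1444 = 20.0 days (vs. the pure-advection estimate x/v = 21.3 d).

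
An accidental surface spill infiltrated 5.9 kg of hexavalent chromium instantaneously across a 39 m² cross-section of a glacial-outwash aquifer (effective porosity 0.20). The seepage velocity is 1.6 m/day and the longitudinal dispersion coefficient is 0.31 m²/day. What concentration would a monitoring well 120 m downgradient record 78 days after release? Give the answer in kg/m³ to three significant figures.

For an instantaneous plane source, C(x,t) = M/(n_e·A·√(4πDt)) · exp(−(x−vt)²/(4Dt)), with n_e·A the pore (flow) area.
Plume center vt = 1.6 × 78 = 124.8 m, so the well at 120 m is 4.8 m upgradient of the peak.
√(4πDt) = 17.43 m, giving peak height M/(n_e·A·√(4πDt)) = 5.9/(0.20 × 39 × 17.43) = 0.04340 kg/m³.
(x−vt)²/(4Dt) = (-4.8)²/(4 × 0.31 × 78) = 0.2382; exp(−0.2382) = 0.7880.
C = 0.04340 × 0.7880 = 0.0342 kg/m³.

0.0342 kg/m³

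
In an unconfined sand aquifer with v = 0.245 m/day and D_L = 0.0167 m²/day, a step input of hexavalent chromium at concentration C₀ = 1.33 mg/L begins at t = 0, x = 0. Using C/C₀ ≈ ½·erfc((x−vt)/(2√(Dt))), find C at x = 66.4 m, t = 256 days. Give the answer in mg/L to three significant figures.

0.138 mg/L

For a continuous step input, C/C₀ ≈ ½·erfc((x−vt)/(2√(Dt))).
vt = 0.245 × 256 = 62.72 m and 2√(Dt) = 2√(0.0167 × 256) = 4.135 m.
Argument (x−vt)/(2√(Dt)) = (66.4 − 62.72)/4.135 = 0.8900; ½·erfc(0.8900) = 0.1041.
C = 1.33 × 0.1041 = 0.138 mg/L.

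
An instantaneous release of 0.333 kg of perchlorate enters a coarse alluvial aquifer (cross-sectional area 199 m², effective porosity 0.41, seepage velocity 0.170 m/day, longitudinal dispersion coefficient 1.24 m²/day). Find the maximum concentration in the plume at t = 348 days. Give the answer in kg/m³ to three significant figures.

The peak of an instantaneous 1D plume sits at x = vt; there the Gaussian factor is 1 and C_max = M/(n_e·A·√(4πDt)), where n_e·A is the pore area the mass is dissolved in.
√(4πDt) = √(4π × 1.24 × 348) = 73.64 m, so C_max = 0.333/(0.41 × 199 × 73.64) = 5.54e-05 kg/m³.

5.54e-05 kg/m³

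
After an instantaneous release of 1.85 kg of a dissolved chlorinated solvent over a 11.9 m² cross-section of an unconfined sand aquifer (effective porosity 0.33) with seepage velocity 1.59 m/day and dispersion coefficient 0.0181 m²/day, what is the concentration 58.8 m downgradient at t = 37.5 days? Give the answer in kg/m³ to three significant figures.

0.126 kg/m³

For an instantaneous plane source, C(x,t) = M/(n_e·A·√(4πDt)) · exp(−(x−vt)²/(4Dt)), with n_e·A the pore (flow) area.
Plume center vt = 1.59 × 37.5 = 59.625 m, so the well at 58.8 m is 0.825 m upgradient of the peak.
√(4πDt) = 2.921 m, giving peak height M/(n_e·A·√(4πDt)) = 1.85/(0.33 × 11.9 × 2.921) = 0.1613 kg/m³.
(x−vt)²/(4Dt) = (-0.825)²/(4 × 0.0181 × 37.5) = 0.2507; exp(−0.2507) = 0.7783.
C = 0.1613 × 0.7783 = 0.126 kg/m³.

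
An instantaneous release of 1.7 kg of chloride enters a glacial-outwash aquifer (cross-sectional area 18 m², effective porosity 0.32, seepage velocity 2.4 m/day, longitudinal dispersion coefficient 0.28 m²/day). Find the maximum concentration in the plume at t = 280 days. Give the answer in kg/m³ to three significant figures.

The peak of an instantaneous 1D plume sits at x = vt; there the Gaussian factor is 1 and C_max = M/(n_e·A·√(4πDt)), where n_e·A is the pore area the mass is dissolved in.
√(4πDt) = √(4π × 0.28 × 280) = 31.39 m, so C_max = 1.7/(0.32 × 18 × 31.39) = 0.00940 kg/m³.

0.00940 kg/m³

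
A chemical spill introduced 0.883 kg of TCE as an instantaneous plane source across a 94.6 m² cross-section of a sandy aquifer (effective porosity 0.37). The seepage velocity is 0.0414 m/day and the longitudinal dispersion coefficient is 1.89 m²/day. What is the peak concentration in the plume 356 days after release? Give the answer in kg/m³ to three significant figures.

0.000274 kg/m³

The peak of an instantaneous 1D plume sits at x = vt; there the Gaussian factor is 1 and C_max = M/(n_e·A·√(4πDt)), where n_e·A is the pore area the mass is dissolved in.
√(4πDt) = √(4π × 1.89 × 356) = 91.95 m, so C_max = 0.883/(0.37 × 94.6 × 91.95) = 0.000274 kg/m³.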